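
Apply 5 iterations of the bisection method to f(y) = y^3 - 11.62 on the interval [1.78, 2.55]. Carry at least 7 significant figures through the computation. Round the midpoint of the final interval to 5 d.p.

f(1.780000) = -5.980248, f(2.550000) = 4.961375 (opposite signs)
step 1: m = 2.165000, f(m) = -1.472158 < 0 → root in [2.165000, 2.550000]
step 2: m = 2.357500, f(m) = 1.482528 > 0 → root in [2.165000, 2.357500]
step 3: m = 2.261250, f(m) = -0.057660 < 0 → root in [2.261250, 2.357500]
step 4: m = 2.309375, f(m) = 0.696389 > 0 → root in [2.261250, 2.309375]
step 5: m = 2.285312, f(m) = 0.315395 > 0 → root in [2.261250, 2.285312]
Midpoint of [2.261250, 2.285312] = 2.273281

2.27328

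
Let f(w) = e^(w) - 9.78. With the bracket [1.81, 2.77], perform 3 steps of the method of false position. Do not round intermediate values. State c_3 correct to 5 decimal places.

2.27453

f(1.810000) = -3.669553, f(2.770000) = 6.178634
step 1: c = 2.167708, f(c) = -1.041771 < 0 → new bracket [2.167708, 2.770000]
step 2: c = 2.254607, f(c) = -0.248451 < 0 → new bracket [2.254607, 2.770000]
step 3: c = 2.274531, f(c) = -0.056645 < 0 → new bracket [2.274531, 2.770000]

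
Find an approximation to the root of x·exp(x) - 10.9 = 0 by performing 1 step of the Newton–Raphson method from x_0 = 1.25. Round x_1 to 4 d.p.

2.0824

f'(x) = (x + 1)·exp(x)
x_0 = 1.250000: f = -6.537071, f' = 7.853272 → x_1 = 1.250000 - (-6.537071)/(7.853272) = 2.082401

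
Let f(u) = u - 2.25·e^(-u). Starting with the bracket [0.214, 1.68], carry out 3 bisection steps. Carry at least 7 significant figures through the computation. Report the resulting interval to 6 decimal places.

[0.763750, 0.947000]

f(0.214000) = -1.602534, f(1.680000) = 1.260659 (opposite signs)
step 1: m = 0.947000, f(m) = 0.074218 > 0 → root in [0.214000, 0.947000]
step 2: m = 0.580500, f(m) = -0.678642 < 0 → root in [0.580500, 0.947000]
step 3: m = 0.763750, f(m) = -0.284561 < 0 → root in [0.763750, 0.947000]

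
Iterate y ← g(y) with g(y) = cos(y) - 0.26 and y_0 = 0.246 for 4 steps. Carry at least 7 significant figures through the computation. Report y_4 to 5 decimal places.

0.55485

y_1 = g(0.246000) = 0.709894
y_2 = g(0.709894) = 0.498431
y_3 = g(0.498431) = 0.618334
y_4 = g(0.618334) = 0.554845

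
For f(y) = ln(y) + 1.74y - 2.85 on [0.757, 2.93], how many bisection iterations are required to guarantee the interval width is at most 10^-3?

12

Initial width b − a = 2.93 − 0.757 = 2.173000.
After n steps the width is (b−a)/2^n; need (b−a)/2^n ≤ 10^-3.
So n ≥ log₂(2.173000/10^-3) = log₂(2173.0000) ≈ 11.0855.
Hence n = 12.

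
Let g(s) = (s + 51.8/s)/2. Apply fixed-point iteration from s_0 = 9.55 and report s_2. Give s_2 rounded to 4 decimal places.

7.2028

s_1 = g(9.550000) = 7.487042
s_2 = g(7.487042) = 7.202831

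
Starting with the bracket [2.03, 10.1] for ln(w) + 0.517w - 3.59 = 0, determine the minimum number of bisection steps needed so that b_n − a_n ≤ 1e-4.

17

Initial width b − a = 10.1 − 2.03 = 8.070000.
After n steps the width is (b−a)/2^n; need (b−a)/2^n ≤ 1e-4.
So n ≥ log₂(8.070000/1e-4) = log₂(80700.0000) ≈ 16.3003.
Hence n = 17.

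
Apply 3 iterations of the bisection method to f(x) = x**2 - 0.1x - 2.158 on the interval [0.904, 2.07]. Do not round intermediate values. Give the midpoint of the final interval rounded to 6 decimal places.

f(0.904000) = -1.431184, f(2.070000) = 1.919900 (opposite signs)
step 1: m = 1.487000, f(m) = -0.095531 < 0 → root in [1.487000, 2.070000]
step 2: m = 1.778500, f(m) = 0.827212 > 0 → root in [1.487000, 1.778500]
step 3: m = 1.632750, f(m) = 0.344598 > 0 → root in [1.487000, 1.632750]
Midpoint of [1.487000, 1.632750] = 1.559875

1.559875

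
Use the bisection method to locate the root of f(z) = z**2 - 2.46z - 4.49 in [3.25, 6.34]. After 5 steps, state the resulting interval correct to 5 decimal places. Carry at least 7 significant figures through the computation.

f(3.250000) = -1.922500, f(6.340000) = 20.109200 (opposite signs)
step 1: m = 4.795000, f(m) = 6.706325 > 0 → root in [3.250000, 4.795000]
step 2: m = 4.022500, f(m) = 1.795156 > 0 → root in [3.250000, 4.022500]
step 3: m = 3.636250, f(m) = -0.212861 < 0 → root in [3.636250, 4.022500]
step 4: m = 3.829375, f(m) = 0.753850 > 0 → root in [3.636250, 3.829375]
step 5: m = 3.732812, f(m) = 0.261170 > 0 → root in [3.636250, 3.732812]

[3.63625, 3.73281]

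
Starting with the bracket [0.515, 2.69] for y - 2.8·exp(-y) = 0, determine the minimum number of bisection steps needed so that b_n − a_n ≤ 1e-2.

8

Initial width b − a = 2.69 − 0.515 = 2.175000.
After n steps the width is (b−a)/2^n; need (b−a)/2^n ≤ 1e-2.
So n ≥ log₂(2.175000/1e-2) = log₂(217.5000) ≈ 7.7649.
Hence n = 8.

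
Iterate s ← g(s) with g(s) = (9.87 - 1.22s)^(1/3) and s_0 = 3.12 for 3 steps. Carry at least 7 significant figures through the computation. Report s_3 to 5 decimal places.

1.95452

s_1 = g(3.120000) = 1.823519
s_2 = g(1.823519) = 1.969994
s_3 = g(1.969994) = 1.954524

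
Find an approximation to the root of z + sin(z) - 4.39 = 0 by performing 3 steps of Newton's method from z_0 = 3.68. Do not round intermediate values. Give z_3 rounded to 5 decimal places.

-2.08140

Newton update: z ← z − f(z)/f'(z).
f'(z) = 1 + cos(z)
z_0 = 3.680000: f = -1.222769, f' = 0.141474 → z_1 = 3.680000 - (-1.222769)/(0.141474) = 12.323094
z_1 = 12.323094: f = 7.692210, f' = 1.970554 → z_2 = 12.323094 - (7.692210)/(1.970554) = 8.419516
z_2 = 8.419516: f = 4.873819, f' = 0.464133 → z_3 = 8.419516 - (4.873819)/(0.464133) = -2.081401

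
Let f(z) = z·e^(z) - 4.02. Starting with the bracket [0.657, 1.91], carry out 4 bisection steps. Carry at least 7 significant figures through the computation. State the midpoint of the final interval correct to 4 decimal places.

1.1660

f(0.657000) = -2.752649, f(1.910000) = 8.878400 (opposite signs)
step 1: m = 1.283500, f(m) = 0.612472 > 0 → root in [0.657000, 1.283500]
step 2: m = 0.970250, f(m) = -1.459894 < 0 → root in [0.970250, 1.283500]
step 3: m = 1.126875, f(m) = -0.542466 < 0 → root in [1.126875, 1.283500]
step 4: m = 1.205188, f(m) = 0.002174 > 0 → root in [1.126875, 1.205188]
Midpoint of [1.126875, 1.205188] = 1.166031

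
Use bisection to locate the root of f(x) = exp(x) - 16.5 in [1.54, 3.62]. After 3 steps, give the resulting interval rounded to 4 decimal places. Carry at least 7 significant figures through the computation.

f(1.540000) = -11.835410, f(3.620000) = 20.837568 (opposite signs)
step 1: m = 2.580000, f(m) = -3.302862 < 0 → root in [2.580000, 3.620000]
step 2: m = 3.100000, f(m) = 5.697951 > 0 → root in [2.580000, 3.100000]
step 3: m = 2.840000, f(m) = 0.615766 > 0 → root in [2.580000, 2.840000]

[2.5800, 2.8400]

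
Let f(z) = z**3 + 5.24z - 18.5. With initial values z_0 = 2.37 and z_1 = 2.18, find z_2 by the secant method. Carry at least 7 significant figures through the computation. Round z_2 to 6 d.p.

Secant update: z_(k+1) = z_k − f(z_k)·(z_k − z_(k-1))/(f(z_k) − f(z_(k-1))).
f(z_0) = 7.230853, f(z_1) = 3.283432
z_2 = 2.180000 - (3.283432)·(2.180000 - 2.370000)/(3.283432 - (7.230853)) = 2.021960; f(z_2) = 0.361487

2.021960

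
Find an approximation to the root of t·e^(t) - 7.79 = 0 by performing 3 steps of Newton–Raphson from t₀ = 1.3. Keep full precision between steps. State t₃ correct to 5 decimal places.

1.58946

f'(t) = (t + 1)·e^(t)
t_0 = 1.300000: f = -3.019914, f' = 8.439382 → t_1 = 1.300000 - (-3.019914)/(8.439382) = 1.657836
t_1 = 1.657836: f = 0.910226, f' = 13.948168 → t_2 = 1.657836 - (0.910226)/(13.948168) = 1.592578
t_2 = 1.592578: f = 0.039764, f' = 12.746172 → t_3 = 1.592578 - (0.039764)/(12.746172) = 1.589458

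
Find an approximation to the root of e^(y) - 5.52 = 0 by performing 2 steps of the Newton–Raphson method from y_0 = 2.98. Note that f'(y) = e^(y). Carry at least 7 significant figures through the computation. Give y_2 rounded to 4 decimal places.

Newton update: y ← y − f(y)/f'(y).
y_0 = 2.980000: f = 14.167817, f' = 19.687817 → y_1 = 2.980000 - (14.167817)/(19.687817) = 2.260376
y_1 = 2.260376: f = 4.066697, f' = 9.586697 → y_2 = 2.260376 - (4.066697)/(9.586697) = 1.836174

1.8362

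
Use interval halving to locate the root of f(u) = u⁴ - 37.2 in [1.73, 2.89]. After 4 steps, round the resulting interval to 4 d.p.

[2.4550, 2.5275]

f(1.730000) = -28.242550, f(2.890000) = 32.557574 (opposite signs)
step 1: m = 2.310000, f(m) = -8.726037 < 0 → root in [2.310000, 2.890000]
step 2: m = 2.600000, f(m) = 8.497600 > 0 → root in [2.310000, 2.600000]
step 3: m = 2.455000, f(m) = -0.874970 < 0 → root in [2.455000, 2.600000]
step 4: m = 2.527500, f(m) = 3.609818 > 0 → root in [2.455000, 2.527500]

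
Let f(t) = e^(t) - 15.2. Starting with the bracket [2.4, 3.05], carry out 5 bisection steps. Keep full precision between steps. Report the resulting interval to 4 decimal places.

[2.7047, 2.7250]

f(2.400000) = -4.176824, f(3.050000) = 5.915344 (opposite signs)
step 1: m = 2.725000, f(m) = 0.056414 > 0 → root in [2.400000, 2.725000]
step 2: m = 2.562500, f(m) = -2.231803 < 0 → root in [2.562500, 2.725000]
step 3: m = 2.643750, f(m) = -1.134148 < 0 → root in [2.643750, 2.725000]
step 4: m = 2.684375, f(m) = -0.550957 < 0 → root in [2.684375, 2.725000]
step 5: m = 2.704687, f(m) = -0.250356 < 0 → root in [2.704687, 2.725000]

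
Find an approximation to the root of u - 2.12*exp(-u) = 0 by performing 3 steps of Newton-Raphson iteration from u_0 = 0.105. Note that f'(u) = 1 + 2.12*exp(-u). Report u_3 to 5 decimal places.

Newton update: u ← u − f(u)/f'(u).
u_0 = 0.105000: f = -1.803688, f' = 2.908688 → u_1 = 0.105000 - (-1.803688)/(2.908688) = 0.725104
u_1 = 0.725104: f = -0.301558, f' = 2.026662 → u_2 = 0.725104 - (-0.301558)/(2.026662) = 0.873899
u_2 = 0.873899: f = -0.010822, f' = 1.884721 → u_3 = 0.873899 - (-0.010822)/(1.884721) = 0.879641

0.87964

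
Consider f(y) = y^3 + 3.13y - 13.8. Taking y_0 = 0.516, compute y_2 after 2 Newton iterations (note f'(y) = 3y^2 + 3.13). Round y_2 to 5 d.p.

y_0 = 0.516000: f = -12.047532, f' = 3.928768 → y_1 = 0.516000 - (-12.047532)/(3.928768) = 3.582491
y_1 = 3.582491: f = 43.391754, f' = 41.632726 → y_2 = 3.582491 - (43.391754)/(41.632726) = 2.540240

2.54024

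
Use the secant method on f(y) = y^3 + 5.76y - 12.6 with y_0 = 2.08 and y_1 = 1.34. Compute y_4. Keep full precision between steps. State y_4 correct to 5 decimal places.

1.54596

Secant update: y_(k+1) = y_k − f(y_k)·(y_k − y_(k-1))/(f(y_k) − f(y_(k-1))).
f(y_0) = 8.379712, f(y_1) = -2.475496
y_2 = 1.340000 - (-2.475496)·(1.340000 - 2.080000)/(-2.475496 - (8.379712)) = 1.508755; f(y_2) = -0.475134
y_3 = 1.508755 - (-0.475134)·(1.508755 - 1.340000)/(-0.475134 - (-2.475496)) = 1.548838; f(y_3) = 0.036812
y_4 = 1.548838 - (0.036812)·(1.548838 - 1.508755)/(0.036812 - (-0.475134)) = 1.545956; f(y_4) = -0.000494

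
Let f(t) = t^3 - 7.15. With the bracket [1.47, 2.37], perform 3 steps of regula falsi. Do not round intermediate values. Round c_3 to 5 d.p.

f(1.470000) = -3.973477, f(2.370000) = 6.162053
step 1: c = 1.822831, f(c) = -1.093256 < 0 → new bracket [1.822831, 2.370000]
step 2: c = 1.905280, f(c) = -0.233654 < 0 → new bracket [1.905280, 2.370000]
step 3: c = 1.922258, f(c) = -0.047111 < 0 → new bracket [1.922258, 2.370000]

1.92226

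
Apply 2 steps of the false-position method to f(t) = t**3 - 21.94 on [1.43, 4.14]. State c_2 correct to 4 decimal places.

2.5578

False-position update: c = (a·f(b) − b·f(a))/(f(b) − f(a)); replace the endpoint whose sign matches f(c).
f(1.430000) = -19.015793, f(4.140000) = 49.017944
step 1: c = 2.187459, f(c) = -11.473052 < 0 → new bracket [2.187459, 4.140000]
step 2: c = 2.557789, f(c) = -5.206217 < 0 → new bracket [2.557789, 4.140000]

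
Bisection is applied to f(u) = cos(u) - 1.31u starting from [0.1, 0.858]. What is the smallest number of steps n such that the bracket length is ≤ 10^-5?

Initial width b − a = 0.858 − 0.1 = 0.758000.
After n steps the width is (b−a)/2^n; need (b−a)/2^n ≤ 10^-5.
So n ≥ log₂(0.758000/10^-5) = log₂(75800.0000) ≈ 16.2099.
Hence n = 17.

17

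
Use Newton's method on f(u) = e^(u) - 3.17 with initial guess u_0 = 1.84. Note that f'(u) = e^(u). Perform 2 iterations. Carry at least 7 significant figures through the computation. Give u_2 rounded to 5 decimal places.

Newton update: u ← u − f(u)/f'(u).
u_0 = 1.840000: f = 3.126538, f' = 6.296538 → u_1 = 1.840000 - (3.126538)/(6.296538) = 1.343451
u_1 = 1.343451: f = 0.662247, f' = 3.832247 → u_2 = 1.343451 - (0.662247)/(3.832247) = 1.170642

1.17064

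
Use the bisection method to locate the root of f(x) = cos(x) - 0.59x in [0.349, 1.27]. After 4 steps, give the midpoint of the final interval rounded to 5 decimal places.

0.95341

f(0.349000) = 0.733805, f(1.270000) = -0.453019 (opposite signs)
step 1: m = 0.809500, f(m) = 0.212255 > 0 → root in [0.809500, 1.270000]
step 2: m = 1.039750, f(m) = -0.107017 < 0 → root in [0.809500, 1.039750]
step 3: m = 0.924625, f(m) = 0.056605 > 0 → root in [0.924625, 1.039750]
step 4: m = 0.982187, f(m) = -0.024286 < 0 → root in [0.924625, 0.982187]
Midpoint of [0.924625, 0.982187] = 0.953406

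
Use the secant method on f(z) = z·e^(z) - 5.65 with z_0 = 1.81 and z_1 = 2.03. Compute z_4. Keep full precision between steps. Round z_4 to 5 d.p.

Secant update: z_(k+1) = z_k − f(z_k)·(z_k − z_(k-1))/(f(z_k) − f(z_(k-1))).
f(z_0) = 5.409910, f(z_1) = 9.806595
z_2 = 2.030000 - (9.806595)·(2.030000 - 1.810000)/(9.806595 - (5.409910)) = 1.539301; f(z_2) = 1.525186
z_3 = 1.539301 - (1.525186)·(1.539301 - 2.030000)/(1.525186 - (9.806595)) = 1.448929; f(z_3) = 0.520333
z_4 = 1.448929 - (0.520333)·(1.448929 - 1.539301)/(0.520333 - (1.525186)) = 1.402132; f(z_4) = 0.048061

1.40213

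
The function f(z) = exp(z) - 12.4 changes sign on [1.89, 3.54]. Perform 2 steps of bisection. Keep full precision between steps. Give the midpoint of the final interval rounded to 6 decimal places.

2.508750

f(1.890000) = -5.780631, f(3.540000) = 22.066919 (opposite signs)
step 1: m = 2.715000, f(m) = 2.704610 > 0 → root in [1.890000, 2.715000]
step 2: m = 2.302500, f(m) = -2.400851 < 0 → root in [2.302500, 2.715000]
Midpoint of [2.302500, 2.715000] = 2.508750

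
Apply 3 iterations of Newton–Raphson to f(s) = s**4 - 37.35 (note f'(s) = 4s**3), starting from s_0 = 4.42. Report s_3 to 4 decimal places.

2.5254

s_0 = 4.420000: f = 344.320925, f' = 345.403552 → s_1 = 4.420000 - (344.320925)/(345.403552) = 3.423134
s_1 = 3.423134: f = 99.957985, f' = 160.447087 → s_2 = 3.423134 - (99.957985)/(160.447087) = 2.800138
s_2 = 2.800138: f = 24.127702, f' = 87.820966 → s_3 = 2.800138 - (24.127702)/(87.820966) = 2.525400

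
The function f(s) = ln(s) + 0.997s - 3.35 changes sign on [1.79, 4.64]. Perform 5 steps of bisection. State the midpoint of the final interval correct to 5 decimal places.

f(1.790000) = -0.983154, f(4.640000) = 2.810794 (opposite signs)
step 1: m = 3.215000, f(m) = 1.023182 > 0 → root in [1.790000, 3.215000]
step 2: m = 2.502500, f(m) = 0.062283 > 0 → root in [1.790000, 2.502500]
step 3: m = 2.146250, f(m) = -0.446467 < 0 → root in [2.146250, 2.502500]
step 4: m = 2.324375, f(m) = -0.189147 < 0 → root in [2.324375, 2.502500]
step 5: m = 2.413437, f(m) = -0.062751 < 0 → root in [2.413437, 2.502500]
Midpoint of [2.413437, 2.502500] = 2.457969

2.45797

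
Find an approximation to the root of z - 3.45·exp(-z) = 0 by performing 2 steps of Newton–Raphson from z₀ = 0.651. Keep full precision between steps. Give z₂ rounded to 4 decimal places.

f'(z) = 1 + 3.45·exp(-z)
z_0 = 0.651000: f = -1.148258, f' = 2.799258 → z_1 = 0.651000 - (-1.148258)/(2.799258) = 1.061201
z_1 = 1.061201: f = -0.132637, f' = 2.193838 → z_2 = 1.061201 - (-0.132637)/(2.193838) = 1.121660

1.1217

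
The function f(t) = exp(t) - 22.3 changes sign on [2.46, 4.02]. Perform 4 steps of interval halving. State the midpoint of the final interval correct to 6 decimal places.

3.093750

f(2.460000) = -10.595188, f(4.020000) = 33.401106 (opposite signs)
step 1: m = 3.240000, f(m) = 3.233722 > 0 → root in [2.460000, 3.240000]
step 2: m = 2.850000, f(m) = -5.012218 < 0 → root in [2.850000, 3.240000]
step 3: m = 3.045000, f(m) = -1.289969 < 0 → root in [3.045000, 3.240000]
step 4: m = 3.142500, f(m) = 0.861699 > 0 → root in [3.045000, 3.142500]
Midpoint of [3.045000, 3.142500] = 3.093750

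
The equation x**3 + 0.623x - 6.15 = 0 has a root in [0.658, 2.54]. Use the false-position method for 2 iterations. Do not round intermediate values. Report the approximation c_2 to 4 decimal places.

1.5404

f(0.658000) = -5.455176, f(2.540000) = 11.819484
step 1: c = 1.252318, f(c) = -3.405795 < 0 → new bracket [1.252318, 2.540000]
step 2: c = 1.540364, f(c) = -1.535499 < 0 → new bracket [1.540364, 2.540000]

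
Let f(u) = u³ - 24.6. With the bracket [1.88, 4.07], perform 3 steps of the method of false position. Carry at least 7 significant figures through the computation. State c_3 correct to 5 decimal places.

2.86802

False-position update: c = (a·f(b) − b·f(a))/(f(b) − f(a)); replace the endpoint whose sign matches f(c).
f(1.880000) = -17.955328, f(4.070000) = 42.819143
step 1: c = 2.527018, f(c) = -8.462921 < 0 → new bracket [2.527018, 4.070000]
step 2: c = 2.781651, f(c) = -3.076736 < 0 → new bracket [2.781651, 4.070000]
step 3: c = 2.868019, f(c) = -1.009019 < 0 → new bracket [2.868019, 4.070000]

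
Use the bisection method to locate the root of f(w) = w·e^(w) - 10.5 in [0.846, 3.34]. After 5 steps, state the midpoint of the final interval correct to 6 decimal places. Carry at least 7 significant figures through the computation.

1.742281

f(0.846000) = -8.528560, f(3.340000) = 83.751883 (opposite signs)
step 1: m = 2.093000, f(m) = 6.472569 > 0 → root in [0.846000, 2.093000]
step 2: m = 1.469500, f(m) = -4.111994 < 0 → root in [1.469500, 2.093000]
step 3: m = 1.781250, f(m) = 0.075768 > 0 → root in [1.469500, 1.781250]
step 4: m = 1.625375, f(m) = -2.242569 < 0 → root in [1.625375, 1.781250]
step 5: m = 1.703313, f(m) = -1.145221 < 0 → root in [1.703313, 1.781250]
Midpoint of [1.703313, 1.781250] = 1.742281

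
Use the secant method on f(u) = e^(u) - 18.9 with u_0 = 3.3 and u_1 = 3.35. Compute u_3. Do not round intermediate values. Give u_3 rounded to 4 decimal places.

f(u_0) = 8.212639, f(u_1) = 9.602734
u_2 = 3.350000 - (9.602734)·(3.350000 - 3.300000)/(9.602734 - (8.212639)) = 3.004601; f(u_2) = 1.278173
u_3 = 3.004601 - (1.278173)·(3.004601 - 3.350000)/(1.278173 - (9.602734)) = 2.951568; f(u_3) = 0.235938

2.9516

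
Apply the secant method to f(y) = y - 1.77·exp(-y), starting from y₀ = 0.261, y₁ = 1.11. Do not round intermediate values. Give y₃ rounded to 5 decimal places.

Secant update: y_(k+1) = y_k − f(y_k)·(y_k − y_(k-1))/(f(y_k) − f(y_(k-1))).
f(y_0) = -1.102397, f(y_1) = 0.526681
y_2 = 1.110000 - (0.526681)·(1.110000 - 0.261000)/(0.526681 - (-1.102397)) = 0.835518; f(y_2) = 0.067959
y_3 = 0.835518 - (0.067959)·(0.835518 - 1.110000)/(0.067959 - (0.526681)) = 0.794855; f(y_3) = -0.004560

0.79485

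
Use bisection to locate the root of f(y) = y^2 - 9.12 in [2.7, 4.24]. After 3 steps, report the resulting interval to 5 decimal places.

[2.89250, 3.08500]

f(2.700000) = -1.830000, f(4.240000) = 8.857600 (opposite signs)
step 1: m = 3.470000, f(m) = 2.920900 > 0 → root in [2.700000, 3.470000]
step 2: m = 3.085000, f(m) = 0.397225 > 0 → root in [2.700000, 3.085000]
step 3: m = 2.892500, f(m) = -0.753444 < 0 → root in [2.892500, 3.085000]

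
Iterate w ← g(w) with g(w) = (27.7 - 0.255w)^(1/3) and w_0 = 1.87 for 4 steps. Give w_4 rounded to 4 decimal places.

2.9976

w_1 = g(1.870000) = 3.008242
w_2 = g(3.008242) = 2.997513
w_3 = g(2.997513) = 2.997614
w_4 = g(2.997614) = 2.997613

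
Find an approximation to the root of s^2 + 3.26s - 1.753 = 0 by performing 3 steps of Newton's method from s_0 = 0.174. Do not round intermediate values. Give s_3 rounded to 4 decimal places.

0.4700

f'(s) = 2s + 3.26
s_0 = 0.174000: f = -1.155484, f' = 3.608000 → s_1 = 0.174000 - (-1.155484)/(3.608000) = 0.494256
s_1 = 0.494256: f = 0.102564, f' = 4.248512 → s_2 = 0.494256 - (0.102564)/(4.248512) = 0.470115
s_2 = 0.470115: f = 0.000583, f' = 4.200230 → s_3 = 0.470115 - (0.000583)/(4.200230) = 0.469976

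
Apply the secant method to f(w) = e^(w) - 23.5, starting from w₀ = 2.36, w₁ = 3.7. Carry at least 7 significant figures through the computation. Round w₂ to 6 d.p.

2.939378

f(w_0) = -12.909049, f(w_1) = 16.947304
w_2 = 3.700000 - (16.947304)·(3.700000 - 2.360000)/(16.947304 - (-12.909049)) = 2.939378; f(w_2) = -4.595909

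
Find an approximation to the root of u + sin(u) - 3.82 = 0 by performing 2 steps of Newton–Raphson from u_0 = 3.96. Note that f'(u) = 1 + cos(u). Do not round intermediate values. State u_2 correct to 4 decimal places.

u_0 = 3.960000: f = -0.590058, f' = 0.316615 → u_1 = 3.960000 - (-0.590058)/(0.316615) = 5.823645
u_1 = 5.823645: f = 1.560109, f' = 1.896257 → u_2 = 5.823645 - (1.560109)/(1.896257) = 5.000914

5.0009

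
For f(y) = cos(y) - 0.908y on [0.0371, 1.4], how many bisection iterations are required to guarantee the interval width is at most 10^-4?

14

Initial width b − a = 1.4 − 0.0371 = 1.362900.
After n steps the width is (b−a)/2^n; need (b−a)/2^n ≤ 10^-4.
So n ≥ log₂(1.362900/10^-4) = log₂(13629.0000) ≈ 13.7344.
Hence n = 14.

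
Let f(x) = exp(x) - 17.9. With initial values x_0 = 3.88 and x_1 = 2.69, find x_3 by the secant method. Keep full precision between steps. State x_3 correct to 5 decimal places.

2.89326

f(x_0) = 30.524215, f(x_1) = -3.168324
x_2 = 2.690000 - (-3.168324)·(2.690000 - 3.880000)/(-3.168324 - (30.524215)) = 2.801903; f(x_2) = -1.424025
x_3 = 2.801903 - (-1.424025)·(2.801903 - 2.690000)/(-1.424025 - (-3.168324)) = 2.893260; f(x_3) = 0.152059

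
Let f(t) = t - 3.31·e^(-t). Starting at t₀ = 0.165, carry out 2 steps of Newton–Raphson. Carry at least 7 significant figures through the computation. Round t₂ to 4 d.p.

f'(t) = 1 + 3.31·e^(-t)
t_0 = 0.165000: f = -2.641528, f' = 3.806528 → t_1 = 0.165000 - (-2.641528)/(3.806528) = 0.858947
t_1 = 0.858947: f = -0.543196, f' = 2.402142 → t_2 = 0.858947 - (-0.543196)/(2.402142) = 1.085076

1.0851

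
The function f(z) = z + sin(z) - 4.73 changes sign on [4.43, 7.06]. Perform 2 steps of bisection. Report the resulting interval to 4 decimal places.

[5.0875, 5.7450]

f(4.430000) = -1.260392, f(7.060000) = 3.031011 (opposite signs)
step 1: m = 5.745000, f(m) = 0.502421 > 0 → root in [4.430000, 5.745000]
step 2: m = 5.087500, f(m) = -0.572967 < 0 → root in [5.087500, 5.745000]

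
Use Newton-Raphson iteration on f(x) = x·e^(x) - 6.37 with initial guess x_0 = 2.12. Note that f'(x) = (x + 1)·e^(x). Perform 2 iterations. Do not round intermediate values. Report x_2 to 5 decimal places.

x_0 = 2.120000: f = 11.292011, f' = 25.993149 → x_1 = 2.120000 - (11.292011)/(25.993149) = 1.685577
x_1 = 1.685577: f = 2.724643, f' = 14.490208 → x_2 = 1.685577 - (2.724643)/(14.490208) = 1.497544

1.49754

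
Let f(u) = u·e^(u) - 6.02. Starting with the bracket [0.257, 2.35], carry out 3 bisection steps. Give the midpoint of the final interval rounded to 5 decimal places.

f(0.257000) = -5.687687, f(2.350000) = 18.621089 (opposite signs)
step 1: m = 1.303500, f(m) = -1.220302 < 0 → root in [1.303500, 2.350000]
step 2: m = 1.826750, f(m) = 5.330802 > 0 → root in [1.303500, 1.826750]
step 3: m = 1.565125, f(m) = 1.466420 > 0 → root in [1.303500, 1.565125]
Midpoint of [1.303500, 1.565125] = 1.434313

1.43431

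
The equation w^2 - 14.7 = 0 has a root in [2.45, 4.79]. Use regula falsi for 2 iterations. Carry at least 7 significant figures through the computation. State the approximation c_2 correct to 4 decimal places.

3.8134

f(2.450000) = -8.697500, f(4.790000) = 8.244100
step 1: c = 3.651312, f(c) = -1.367920 < 0 → new bracket [3.651312, 4.790000]
step 2: c = 3.813363, f(c) = -0.158265 < 0 → new bracket [3.813363, 4.790000]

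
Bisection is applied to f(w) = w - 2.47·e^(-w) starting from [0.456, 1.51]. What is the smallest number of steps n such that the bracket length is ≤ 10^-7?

Initial width b − a = 1.51 − 0.456 = 1.054000.
After n steps the width is (b−a)/2^n; need (b−a)/2^n ≤ 10^-7.
So n ≥ log₂(1.054000/10^-7) = log₂(10540000.0000) ≈ 23.3294.
Hence n = 24.

24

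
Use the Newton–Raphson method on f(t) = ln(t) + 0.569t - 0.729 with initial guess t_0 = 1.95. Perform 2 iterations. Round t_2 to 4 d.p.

f'(t) = 1/t + 0.569
t_0 = 1.950000: f = 1.048379, f' = 1.081821 → t_1 = 1.950000 - (1.048379)/(1.081821) = 0.980912
t_1 = 0.980912: f = -0.190134, f' = 1.588460 → t_2 = 0.980912 - (-0.190134)/(1.588460) = 1.100609

1.1006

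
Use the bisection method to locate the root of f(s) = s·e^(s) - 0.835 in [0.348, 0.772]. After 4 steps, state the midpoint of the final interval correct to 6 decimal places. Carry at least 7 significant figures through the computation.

0.493750

f(0.348000) = -0.342151, f(0.772000) = 0.835678 (opposite signs)
step 1: m = 0.560000, f(m) = 0.145377 > 0 → root in [0.348000, 0.560000]
step 2: m = 0.454000, f(m) = -0.120133 < 0 → root in [0.454000, 0.560000]
step 3: m = 0.507000, f(m) = 0.006774 > 0 → root in [0.454000, 0.507000]
step 4: m = 0.480500, f(m) = -0.058088 < 0 → root in [0.480500, 0.507000]
Midpoint of [0.480500, 0.507000] = 0.493750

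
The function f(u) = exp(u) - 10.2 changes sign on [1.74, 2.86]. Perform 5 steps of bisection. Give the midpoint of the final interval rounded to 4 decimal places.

f(1.740000) = -4.502657, f(2.860000) = 7.261527 (opposite signs)
step 1: m = 2.300000, f(m) = -0.225818 < 0 → root in [2.300000, 2.860000]
step 2: m = 2.580000, f(m) = 2.997138 > 0 → root in [2.300000, 2.580000]
step 3: m = 2.440000, f(m) = 1.273041 > 0 → root in [2.300000, 2.440000]
step 4: m = 2.370000, f(m) = 0.497392 > 0 → root in [2.300000, 2.370000]
step 5: m = 2.335000, f(m) = 0.129460 > 0 → root in [2.300000, 2.335000]
Midpoint of [2.300000, 2.335000] = 2.317500

2.3175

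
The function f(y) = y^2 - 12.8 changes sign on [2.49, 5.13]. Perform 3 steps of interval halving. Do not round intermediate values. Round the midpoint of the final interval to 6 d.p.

f(2.490000) = -6.599900, f(5.130000) = 13.516900 (opposite signs)
step 1: m = 3.810000, f(m) = 1.716100 > 0 → root in [2.490000, 3.810000]
step 2: m = 3.150000, f(m) = -2.877500 < 0 → root in [3.150000, 3.810000]
step 3: m = 3.480000, f(m) = -0.689600 < 0 → root in [3.480000, 3.810000]
Midpoint of [3.480000, 3.810000] = 3.645000

3.645000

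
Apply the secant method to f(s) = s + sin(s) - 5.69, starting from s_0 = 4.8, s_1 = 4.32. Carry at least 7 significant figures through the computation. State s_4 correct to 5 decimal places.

5.98268

f(s_0) = -1.886165, f(s_1) = -2.293998
s_2 = 4.320000 - (-2.293998)·(4.320000 - 4.800000)/(-2.293998 - (-1.886165)) = 7.019923; f(s_2) = 2.001798
s_3 = 7.019923 - (2.001798)·(7.019923 - 4.320000)/(2.001798 - (-2.293998)) = 5.761786; f(s_3) = -0.426308
s_4 = 5.761786 - (-0.426308)·(5.761786 - 7.019923)/(-0.426308 - (2.001798)) = 5.982680; f(s_4) = -0.003323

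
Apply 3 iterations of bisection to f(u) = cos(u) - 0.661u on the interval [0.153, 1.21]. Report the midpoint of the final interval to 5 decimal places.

f(0.153000) = 0.887185, f(1.210000) = -0.446791 (opposite signs)
step 1: m = 0.681500, f(m) = 0.326157 > 0 → root in [0.681500, 1.210000]
step 2: m = 0.945750, f(m) = -0.040006 < 0 → root in [0.681500, 0.945750]
step 3: m = 0.813625, f(m) = 0.149062 > 0 → root in [0.813625, 0.945750]
Midpoint of [0.813625, 0.945750] = 0.879687

0.87969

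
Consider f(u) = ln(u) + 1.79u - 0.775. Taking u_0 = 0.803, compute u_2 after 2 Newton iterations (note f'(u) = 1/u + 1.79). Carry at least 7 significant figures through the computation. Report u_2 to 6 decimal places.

u_0 = 0.803000: f = 0.442969, f' = 3.035330 → u_1 = 0.803000 - (0.442969)/(3.035330) = 0.657062
u_1 = 0.657062: f = -0.018835, f' = 3.311926 → u_2 = 0.657062 - (-0.018835)/(3.311926) = 0.662749

0.662749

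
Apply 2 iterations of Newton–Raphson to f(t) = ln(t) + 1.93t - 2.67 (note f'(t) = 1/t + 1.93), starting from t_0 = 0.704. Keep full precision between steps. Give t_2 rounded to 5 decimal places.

1.26213

Newton update: t ← t − f(t)/f'(t).
t_0 = 0.704000: f = -1.662257, f' = 3.350455 → t_1 = 0.704000 - (-1.662257)/(3.350455) = 1.200129
t_1 = 1.200129: f = -0.171323, f' = 2.763244 → t_2 = 1.200129 - (-0.171323)/(2.763244) = 1.262129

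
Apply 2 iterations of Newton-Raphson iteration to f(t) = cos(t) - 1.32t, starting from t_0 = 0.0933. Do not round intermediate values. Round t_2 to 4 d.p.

0.6193

f'(t) = -sin(t) - 1.32
t_0 = 0.093300: f = 0.872495, f' = -1.413165 → t_1 = 0.093300 - (0.872495)/(-1.413165) = 0.710705
t_1 = 0.710705: f = -0.180228, f' = -1.972368 → t_2 = 0.710705 - (-0.180228)/(-1.972368) = 0.619328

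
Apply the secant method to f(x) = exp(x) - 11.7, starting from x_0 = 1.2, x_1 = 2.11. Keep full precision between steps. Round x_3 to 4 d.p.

f(x_0) = -8.379883, f(x_1) = -3.451759
x_2 = 2.110000 - (-3.451759)·(2.110000 - 1.200000)/(-3.451759 - (-8.379883)) = 2.747383; f(x_2) = 3.901741
x_3 = 2.747383 - (3.901741)·(2.747383 - 2.110000)/(3.901741 - (-3.451759)) = 2.409190; f(x_3) = -0.575058

2.4092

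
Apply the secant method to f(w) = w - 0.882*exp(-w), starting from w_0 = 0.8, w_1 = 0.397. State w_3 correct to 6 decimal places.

0.522995

f(w_0) = 0.403692, f(w_1) = -0.195999
w_2 = 0.397000 - (-0.195999)·(0.397000 - 0.800000)/(-0.195999 - (0.403692)) = 0.528714; f(w_2) = 0.008896
w_3 = 0.528714 - (0.008896)·(0.528714 - 0.397000)/(0.008896 - (-0.195999)) = 0.522995; f(w_3) = 0.000196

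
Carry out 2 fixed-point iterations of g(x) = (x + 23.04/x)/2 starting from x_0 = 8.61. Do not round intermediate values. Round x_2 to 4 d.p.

x_1 = g(8.610000) = 5.642979
x_2 = g(5.642979) = 4.862964

4.8630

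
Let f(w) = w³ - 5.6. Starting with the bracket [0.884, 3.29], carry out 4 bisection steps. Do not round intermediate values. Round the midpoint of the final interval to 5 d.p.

1.71106

f(0.884000) = -4.909193, f(3.290000) = 30.011289 (opposite signs)
step 1: m = 2.087000, f(m) = 3.490073 > 0 → root in [0.884000, 2.087000]
step 2: m = 1.485500, f(m) = -2.321932 < 0 → root in [1.485500, 2.087000]
step 3: m = 1.786250, f(m) = 0.099368 > 0 → root in [1.485500, 1.786250]
step 4: m = 1.635875, f(m) = -1.222256 < 0 → root in [1.635875, 1.786250]
Midpoint of [1.635875, 1.786250] = 1.711063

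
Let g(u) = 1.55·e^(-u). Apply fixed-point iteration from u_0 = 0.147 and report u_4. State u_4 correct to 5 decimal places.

u_1 = g(0.147000) = 1.338106
u_2 = g(1.338106) = 0.406630
u_3 = g(0.406630) = 1.032130
u_4 = g(1.032130) = 0.552183

0.55218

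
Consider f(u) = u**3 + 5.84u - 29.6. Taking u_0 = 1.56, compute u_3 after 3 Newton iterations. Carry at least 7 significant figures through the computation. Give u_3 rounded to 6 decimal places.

f'(u) = 3u**2 + 5.84
u_0 = 1.560000: f = -16.693184, f' = 13.140800 → u_1 = 1.560000 - (-16.693184)/(13.140800) = 2.830332
u_1 = 2.830332: f = 9.602316, f' = 29.872344 → u_2 = 2.830332 - (9.602316)/(29.872344) = 2.508887
u_2 = 2.508887: f = 0.844134, f' = 24.723548 → u_3 = 2.508887 - (0.844134)/(24.723548) = 2.474744

2.474744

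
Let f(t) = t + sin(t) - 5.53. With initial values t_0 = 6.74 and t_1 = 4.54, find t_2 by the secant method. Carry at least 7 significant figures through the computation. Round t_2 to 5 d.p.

5.73831

Secant update: t_(k+1) = t_k − f(t_k)·(t_k − t_(k-1))/(f(t_k) − f(t_(k-1))).
f(t_0) = 1.651092, f(t_1) = -1.975178
t_2 = 4.540000 - (-1.975178)·(4.540000 - 6.740000)/(-1.975178 - (1.651092)) = 5.738309; f(t_2) = -0.310003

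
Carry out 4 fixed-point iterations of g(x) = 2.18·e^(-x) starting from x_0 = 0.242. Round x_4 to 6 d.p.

0.500990

x_1 = g(0.242000) = 1.711422
x_2 = g(1.711422) = 0.393727
x_3 = g(0.393727) = 1.470493
x_4 = g(1.470493) = 0.500990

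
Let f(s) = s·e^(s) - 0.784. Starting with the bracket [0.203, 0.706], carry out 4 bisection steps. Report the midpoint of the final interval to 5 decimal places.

0.47022

f(0.203000) = -0.535310, f(0.706000) = 0.646265 (opposite signs)
step 1: m = 0.454500, f(m) = -0.067987 < 0 → root in [0.454500, 0.706000]
step 2: m = 0.580250, f(m) = 0.252608 > 0 → root in [0.454500, 0.580250]
step 3: m = 0.517375, f(m) = 0.083958 > 0 → root in [0.454500, 0.517375]
step 4: m = 0.485937, f(m) = 0.005988 > 0 → root in [0.454500, 0.485937]
Midpoint of [0.454500, 0.485937] = 0.470219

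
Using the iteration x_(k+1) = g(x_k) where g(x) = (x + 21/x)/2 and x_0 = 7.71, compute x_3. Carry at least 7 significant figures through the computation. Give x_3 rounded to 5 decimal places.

4.58274

x_1 = g(7.710000) = 5.216868
x_2 = g(5.216868) = 4.621136
x_3 = g(4.621136) = 4.582737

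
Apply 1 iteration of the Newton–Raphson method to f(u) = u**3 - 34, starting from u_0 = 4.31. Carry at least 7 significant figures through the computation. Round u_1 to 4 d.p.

3.4834

Newton update: u ← u − f(u)/f'(u).
f'(u) = 3u**2
u_0 = 4.310000: f = 46.062991, f' = 55.728300 → u_1 = 4.310000 - (46.062991)/(55.728300) = 3.483436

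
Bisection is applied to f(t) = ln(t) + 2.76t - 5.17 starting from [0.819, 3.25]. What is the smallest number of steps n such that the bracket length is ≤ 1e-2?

8

Initial width b − a = 3.25 − 0.819 = 2.431000.
After n steps the width is (b−a)/2^n; need (b−a)/2^n ≤ 1e-2.
So n ≥ log₂(2.431000/1e-2) = log₂(243.1000) ≈ 7.9254.
Hence n = 8.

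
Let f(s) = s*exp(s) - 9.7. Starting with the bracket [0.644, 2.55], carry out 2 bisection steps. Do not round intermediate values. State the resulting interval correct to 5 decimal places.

[1.59700, 2.07350]

f(0.644000) = -8.473771, f(2.550000) = 22.958115 (opposite signs)
step 1: m = 1.597000, f(m) = -1.813702 < 0 → root in [1.597000, 2.550000]
step 2: m = 2.073500, f(m) = 6.789734 > 0 → root in [1.597000, 2.073500]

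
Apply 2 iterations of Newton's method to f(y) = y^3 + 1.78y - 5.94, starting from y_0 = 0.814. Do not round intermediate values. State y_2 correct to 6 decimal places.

1.547816

Newton update: y ← y − f(y)/f'(y).
f'(y) = 3y^2 + 1.78
y_0 = 0.814000: f = -3.951727, f' = 3.767788 → y_1 = 0.814000 - (-3.951727)/(3.767788) = 1.862819
y_1 = 1.862819: f = 3.839973, f' = 12.190282 → y_2 = 1.862819 - (3.839973)/(12.190282) = 1.547816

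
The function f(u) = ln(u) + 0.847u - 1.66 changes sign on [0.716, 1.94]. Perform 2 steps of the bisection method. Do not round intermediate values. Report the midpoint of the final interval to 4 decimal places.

1.4810

f(0.716000) = -1.387623, f(1.940000) = 0.645868 (opposite signs)
step 1: m = 1.328000, f(m) = -0.251510 < 0 → root in [1.328000, 1.940000]
step 2: m = 1.634000, f(m) = 0.215029 > 0 → root in [1.328000, 1.634000]
Midpoint of [1.328000, 1.634000] = 1.481000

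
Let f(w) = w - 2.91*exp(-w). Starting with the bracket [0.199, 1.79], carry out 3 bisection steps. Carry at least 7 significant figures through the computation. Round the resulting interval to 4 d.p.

[0.9945, 1.1934]

f(0.199000) = -2.185890, f(1.790000) = 1.304146 (opposite signs)
step 1: m = 0.994500, f(m) = -0.081933 < 0 → root in [0.994500, 1.790000]
step 2: m = 1.392250, f(m) = 0.669070 > 0 → root in [0.994500, 1.392250]
step 3: m = 1.193375, f(m) = 0.311074 > 0 → root in [0.994500, 1.193375]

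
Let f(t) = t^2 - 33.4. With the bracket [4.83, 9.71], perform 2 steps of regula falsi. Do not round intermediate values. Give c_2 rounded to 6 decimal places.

5.713052

f(4.830000) = -10.071100, f(9.710000) = 60.884100
step 1: c = 5.522648, f(c) = -2.900361 < 0 → new bracket [5.522648, 9.710000]
step 2: c = 5.713052, f(c) = -0.761036 < 0 → new bracket [5.713052, 9.710000]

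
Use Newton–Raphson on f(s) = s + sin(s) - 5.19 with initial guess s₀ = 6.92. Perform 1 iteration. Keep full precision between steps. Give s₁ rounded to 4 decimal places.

f'(s) = 1 + cos(s)
s_0 = 6.920000: f = 2.324637, f' = 1.803994 → s_1 = 6.920000 - (2.324637)/(1.803994) = 5.631394

5.6314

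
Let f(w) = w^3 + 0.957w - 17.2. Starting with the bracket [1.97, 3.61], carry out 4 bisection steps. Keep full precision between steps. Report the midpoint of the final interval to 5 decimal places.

f(1.970000) = -7.669337, f(3.610000) = 33.300651 (opposite signs)
step 1: m = 2.790000, f(m) = 7.187669 > 0 → root in [1.970000, 2.790000]
step 2: m = 2.380000, f(m) = -1.441068 < 0 → root in [2.380000, 2.790000]
step 3: m = 2.585000, f(m) = 2.547397 > 0 → root in [2.380000, 2.585000]
step 4: m = 2.482500, f(m) = 0.474919 > 0 → root in [2.380000, 2.482500]
Midpoint of [2.380000, 2.482500] = 2.431250

2.43125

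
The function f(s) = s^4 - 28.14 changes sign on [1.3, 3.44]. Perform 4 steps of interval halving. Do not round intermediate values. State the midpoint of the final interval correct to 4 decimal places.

f(1.300000) = -25.283900, f(3.440000) = 111.894089 (opposite signs)
step 1: m = 2.370000, f(m) = 3.409566 > 0 → root in [1.300000, 2.370000]
step 2: m = 1.835000, f(m) = -16.801796 < 0 → root in [1.835000, 2.370000]
step 3: m = 2.102500, f(m) = -8.599124 < 0 → root in [2.102500, 2.370000]
step 4: m = 2.236250, f(m) = -3.131859 < 0 → root in [2.236250, 2.370000]
Midpoint of [2.236250, 2.370000] = 2.303125

2.3031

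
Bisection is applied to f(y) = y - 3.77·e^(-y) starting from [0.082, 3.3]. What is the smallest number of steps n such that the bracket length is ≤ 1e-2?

Initial width b − a = 3.3 − 0.082 = 3.218000.
After n steps the width is (b−a)/2^n; need (b−a)/2^n ≤ 1e-2.
So n ≥ log₂(3.218000/1e-2) = log₂(321.8000) ≈ 8.3300.
Hence n = 9.

9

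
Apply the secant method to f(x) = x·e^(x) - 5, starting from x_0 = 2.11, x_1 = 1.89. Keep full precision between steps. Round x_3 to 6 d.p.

1.400381

f(x_0) = 12.403789, f(x_1) = 7.510607
x_2 = 1.890000 - (7.510607)·(1.890000 - 2.110000)/(7.510607 - (12.403789)) = 1.552319; f(x_2) = 2.330688
x_3 = 1.552319 - (2.330688)·(1.552319 - 1.890000)/(2.330688 - (7.510607)) = 1.400381; f(x_3) = 0.680988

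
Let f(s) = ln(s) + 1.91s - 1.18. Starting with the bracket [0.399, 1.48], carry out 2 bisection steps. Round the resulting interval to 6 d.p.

f(0.399000) = -1.336704, f(1.480000) = 2.038842 (opposite signs)
step 1: m = 0.939500, f(m) = 0.552038 > 0 → root in [0.399000, 0.939500]
step 2: m = 0.669250, f(m) = -0.303330 < 0 → root in [0.669250, 0.939500]

[0.669250, 0.939500]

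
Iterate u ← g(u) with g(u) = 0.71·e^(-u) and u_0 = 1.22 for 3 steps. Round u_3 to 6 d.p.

0.399226

u_1 = g(1.220000) = 0.209613
u_2 = g(0.209613) = 0.575737
u_3 = g(0.575737) = 0.399226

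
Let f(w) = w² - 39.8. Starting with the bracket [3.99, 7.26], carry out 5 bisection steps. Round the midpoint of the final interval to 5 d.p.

6.28922

f(3.990000) = -23.879900, f(7.260000) = 12.907600 (opposite signs)
step 1: m = 5.625000, f(m) = -8.159375 < 0 → root in [5.625000, 7.260000]
step 2: m = 6.442500, f(m) = 1.705806 > 0 → root in [5.625000, 6.442500]
step 3: m = 6.033750, f(m) = -3.393861 < 0 → root in [6.033750, 6.442500]
step 4: m = 6.238125, f(m) = -0.885796 < 0 → root in [6.238125, 6.442500]
step 5: m = 6.340312, f(m) = 0.399563 > 0 → root in [6.238125, 6.340312]
Midpoint of [6.238125, 6.340312] = 6.289219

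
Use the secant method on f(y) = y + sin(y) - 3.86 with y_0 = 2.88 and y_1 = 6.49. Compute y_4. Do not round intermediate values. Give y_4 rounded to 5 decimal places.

6.09726

f(y_0) = -0.721381, f(y_1) = 2.835344
y_2 = 6.490000 - (2.835344)·(6.490000 - 2.880000)/(2.835344 - (-0.721381)) = 3.612186; f(y_2) = -0.701229
y_3 = 3.612186 - (-0.701229)·(3.612186 - 6.490000)/(-0.701229 - (2.835344)) = 4.182797; f(y_3) = -0.540216
y_4 = 4.182797 - (-0.540216)·(4.182797 - 3.612186)/(-0.540216 - (-0.701229)) = 6.097259; f(y_4) = 2.052403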